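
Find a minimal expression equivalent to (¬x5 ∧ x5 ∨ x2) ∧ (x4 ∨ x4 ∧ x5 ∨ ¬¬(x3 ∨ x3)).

(¬x5 ∧ x5 ∨ x2) ∧ (x4 ∨ x4 ∧ x5 ∨ ¬¬(x3 ∨ x3))
= x2 ∧ (x4 ∨ x4 ∧ x5 ∨ ¬¬(x3 ∨ x3))
= x2 ∧ (x4 ∨ x4 ∧ x5 ∨ ¬¬x3)
= x2 ∧ (x4 ∨ x4 ∧ x5 ∨ x3)
= x2 ∧ (x4 ∨ x3)

x2 ∧ (x4 ∨ x3)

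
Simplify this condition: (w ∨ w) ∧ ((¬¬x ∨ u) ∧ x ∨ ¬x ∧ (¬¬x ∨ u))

(w ∨ w) ∧ ((¬¬x ∨ u) ∧ x ∨ ¬x ∧ (¬¬x ∨ u))
= (w ∨ w) ∧ (¬¬x ∨ u)   [distribution]
= (w ∨ w) ∧ (x ∨ u)   [double negation]
= w ∧ (x ∨ u)   [idempotence]

w ∧ (x ∨ u)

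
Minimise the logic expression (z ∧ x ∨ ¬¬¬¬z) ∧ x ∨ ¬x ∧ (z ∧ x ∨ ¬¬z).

(z ∧ x ∨ ¬¬¬¬z) ∧ x ∨ ¬x ∧ (z ∧ x ∨ ¬¬z)
= (z ∧ x ∨ ¬¬z) ∧ x ∨ ¬x ∧ (z ∧ x ∨ ¬¬z)   (double negation)
= z ∧ x ∨ ¬¬z   (distribution)
= z ∧ x ∨ z   (double negation)
= z   (absorption)

z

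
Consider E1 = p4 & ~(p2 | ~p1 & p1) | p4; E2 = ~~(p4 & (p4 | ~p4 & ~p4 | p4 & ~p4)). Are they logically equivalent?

Yes

E1: p4 & ~(p2 | ~p1 & p1) | p4
    = p4 & ~p2 | p4   (complement / identity)
    = p4   (absorption)
E2: ~~(p4 & (p4 | ~p4 & ~p4 | p4 & ~p4))
    = p4 & (p4 | ~p4 & ~p4 | p4 & ~p4)   (double negation)
    = p4 & (p4 | ~p4)   (distribution)
    = p4   (complement / identity)
Both reduce to p4, so they are equivalent.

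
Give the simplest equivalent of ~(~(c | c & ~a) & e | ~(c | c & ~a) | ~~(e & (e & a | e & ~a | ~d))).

~(~(c | c & ~a) & e | ~(c | c & ~a) | ~~(e & (e & a | e & ~a | ~d)))
= ~(~(c | c & ~a) | ~~(e & (e & a | e & ~a | ~d)))   (absorption)
= ~(~(c | c & ~a) | ~~(e & (e | ~d)))   (distribution)
= ~(~c | ~~(e & (e | ~d)))   (absorption)
= ~(~c | ~~e)   (absorption)
= c & ~e   (De Morgan)

c & ~e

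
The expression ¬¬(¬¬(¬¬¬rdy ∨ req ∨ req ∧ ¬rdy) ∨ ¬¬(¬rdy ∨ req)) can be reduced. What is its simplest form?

¬rdy ∨ req

¬¬(¬¬(¬¬¬rdy ∨ req ∨ req ∧ ¬rdy) ∨ ¬¬(¬rdy ∨ req))
= ¬¬(¬¬(¬¬¬rdy ∨ req) ∨ ¬¬(¬rdy ∨ req))
= ¬¬(¬¬¬rdy ∨ req) ∨ ¬¬(¬rdy ∨ req)
= ¬¬(¬rdy ∨ req) ∨ ¬¬(¬rdy ∨ req)
= ¬¬(¬rdy ∨ req)
= ¬rdy ∨ req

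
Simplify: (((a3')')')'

a3

(((a3')')')'
= (a3')'   (double negation)
= a3   (double negation)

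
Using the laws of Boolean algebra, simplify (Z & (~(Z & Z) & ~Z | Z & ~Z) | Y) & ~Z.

(Z & (~(Z & Z) & ~Z | Z & ~Z) | Y) & ~Z
= (Z & (~Z & ~Z | Z & ~Z) | Y) & ~Z
= (Z & ~Z | Y) & ~Z
= Y & ~Z

Y & ~Z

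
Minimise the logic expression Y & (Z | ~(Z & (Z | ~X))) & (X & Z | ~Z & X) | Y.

Y

Y & (Z | ~(Z & (Z | ~X))) & (X & Z | ~Z & X) | Y
= Y & (Z | ~Z) & (X & Z | ~Z & X) | Y   — absorption
= Y & (Z | ~Z) & X | Y   — distribution
= Y & X | Y   — complement / identity
= Y   — absorption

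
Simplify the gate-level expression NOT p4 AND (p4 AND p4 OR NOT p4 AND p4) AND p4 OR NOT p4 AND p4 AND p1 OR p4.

p4

NOT p4 AND (p4 AND p4 OR NOT p4 AND p4) AND p4 OR NOT p4 AND p4 AND p1 OR p4
= NOT p4 AND p4 AND p4 OR NOT p4 AND p4 AND p1 OR p4   (distribution)
= NOT p4 AND p4 OR NOT p4 AND p4 AND p1 OR p4   (idempotence)
= NOT p4 AND p4 OR p4   (absorption)
= p4   (complement / identity)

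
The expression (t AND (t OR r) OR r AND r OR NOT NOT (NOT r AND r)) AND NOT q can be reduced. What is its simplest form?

(t OR r) AND NOT q

(t AND (t OR r) OR r AND r OR NOT NOT (NOT r AND r)) AND NOT q
= (t AND (t OR r) OR r AND r OR NOT r AND r) AND NOT q
= (t OR r AND r OR NOT r AND r) AND NOT q
= (t OR r) AND NOT q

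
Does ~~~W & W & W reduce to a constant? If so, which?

yes, False

~~~W & W & W
= ~W & W & W
= ~W & W
= 0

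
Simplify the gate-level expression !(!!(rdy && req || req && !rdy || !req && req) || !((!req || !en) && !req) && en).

!(!!(rdy && req || req && !rdy || !req && req) || !((!req || !en) && !req) && en)
= !(!!(rdy && req || req && !rdy || !req && req) || !!req && en)
= !(!!(rdy && req || req && !rdy) || !!req && en)
= !(!!req || !!req && en)
= !!!req
= !req

!req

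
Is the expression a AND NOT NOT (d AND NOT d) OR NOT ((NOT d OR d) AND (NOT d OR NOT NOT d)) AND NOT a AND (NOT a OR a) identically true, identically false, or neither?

identically false

a AND NOT NOT (d AND NOT d) OR NOT ((NOT d OR d) AND (NOT d OR NOT NOT d)) AND NOT a AND (NOT a OR a)
= a AND d AND NOT d OR NOT ((NOT d OR d) AND (NOT d OR NOT NOT d)) AND NOT a AND (NOT a OR a)   [double negation]
= a AND d AND NOT d OR NOT (NOT d OR NOT NOT d) AND NOT a AND (NOT a OR a)   [complement / identity]
= a AND d AND NOT d OR NOT (NOT d OR NOT NOT d) AND NOT a   [complement / identity]
= a AND d AND NOT d OR d AND NOT d AND NOT a   [De Morgan]
= d AND NOT d   [distribution]
= FALSE   [complement]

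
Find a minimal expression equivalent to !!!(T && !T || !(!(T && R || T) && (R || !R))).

!T

!!!(T && !T || !(!(T && R || T) && (R || !R)))
= !!!(T && !T || !(!T && (R || !R)))   (absorption)
= !!!(T && !T || !!T)   (complement / identity)
= !!!!!T   (complement / identity)
= !!!T   (double negation)
= !T   (double negation)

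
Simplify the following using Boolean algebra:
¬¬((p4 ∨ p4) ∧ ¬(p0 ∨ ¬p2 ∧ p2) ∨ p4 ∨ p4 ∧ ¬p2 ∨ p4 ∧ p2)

p4

¬¬((p4 ∨ p4) ∧ ¬(p0 ∨ ¬p2 ∧ p2) ∨ p4 ∨ p4 ∧ ¬p2 ∨ p4 ∧ p2)
= ¬¬((p4 ∨ p4) ∧ ¬p0 ∨ p4 ∨ p4 ∧ ¬p2 ∨ p4 ∧ p2)   (complement / identity)
= ¬¬((p4 ∨ p4) ∧ ¬p0 ∨ p4 ∨ p4)   (distribution)
= ¬¬(p4 ∨ p4)   (absorption)
= p4 ∨ p4   (double negation)
= p4   (idempotence)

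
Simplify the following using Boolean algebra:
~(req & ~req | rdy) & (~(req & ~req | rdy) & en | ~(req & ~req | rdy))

~rdy

~(req & ~req | rdy) & (~(req & ~req | rdy) & en | ~(req & ~req | rdy))
= ~(req & ~req | rdy) & ~(req & ~req | rdy)   (absorption)
= ~(req & ~req | rdy)   (idempotence)
= ~rdy   (complement / identity)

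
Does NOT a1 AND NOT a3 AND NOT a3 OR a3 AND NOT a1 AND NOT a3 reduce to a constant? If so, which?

no

NOT a1 AND NOT a3 AND NOT a3 OR a3 AND NOT a1 AND NOT a3
= (NOT a3 OR a3) AND NOT a1 AND NOT a3
= NOT a1 AND NOT a3
This depends on a1, a3, so it is not a constant.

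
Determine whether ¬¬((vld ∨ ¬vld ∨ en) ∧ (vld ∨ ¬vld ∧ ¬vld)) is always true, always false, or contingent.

always true

¬¬((vld ∨ ¬vld ∨ en) ∧ (vld ∨ ¬vld ∧ ¬vld))
= ¬¬((vld ∨ ¬vld ∨ en) ∧ (vld ∨ ¬vld))   (idempotence)
= ¬¬(vld ∨ ¬vld)   (absorption)
= vld ∨ ¬vld   (double negation)
= True   (complement)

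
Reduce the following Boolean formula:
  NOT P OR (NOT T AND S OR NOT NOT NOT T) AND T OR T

NOT P OR T

NOT P OR (NOT T AND S OR NOT NOT NOT T) AND T OR T
= NOT P OR (NOT T AND S OR NOT T) AND T OR T   (double negation)
= NOT P OR NOT T AND T OR T   (absorption)
= NOT P OR T   (complement / identity)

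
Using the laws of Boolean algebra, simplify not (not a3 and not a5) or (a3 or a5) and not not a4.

a3 or a5

not (not a3 and not a5) or (a3 or a5) and not not a4
= not (not a3 and not a5) or (a3 or a5) and a4   (double negation)
= a3 or a5 or (a3 or a5) and a4   (De Morgan)
= a3 or a5   (absorption)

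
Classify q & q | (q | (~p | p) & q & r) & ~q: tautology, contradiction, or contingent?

q & q | (q | (~p | p) & q & r) & ~q
= q & q | (q | q & r) & ~q   — complement / identity
= q & q | q & ~q   — absorption
= q   — distribution
This depends on q, so it is not a constant.

contingent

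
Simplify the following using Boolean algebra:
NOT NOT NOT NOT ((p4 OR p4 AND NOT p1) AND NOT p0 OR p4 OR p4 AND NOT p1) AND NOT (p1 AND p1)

p4 AND NOT p1

NOT NOT NOT NOT ((p4 OR p4 AND NOT p1) AND NOT p0 OR p4 OR p4 AND NOT p1) AND NOT (p1 AND p1)
= NOT NOT NOT NOT (p4 OR p4 AND NOT p1) AND NOT (p1 AND p1)
= NOT NOT (p4 OR p4 AND NOT p1) AND NOT (p1 AND p1)
= NOT NOT p4 AND NOT (p1 AND p1)
= p4 AND NOT (p1 AND p1)
= p4 AND NOT p1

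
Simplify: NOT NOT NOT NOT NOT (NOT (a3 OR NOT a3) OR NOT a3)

NOT NOT NOT NOT NOT (NOT (a3 OR NOT a3) OR NOT a3)
= NOT NOT NOT (NOT (a3 OR NOT a3) OR NOT a3)   [double negation]
= NOT NOT ((a3 OR NOT a3) AND a3)   [De Morgan]
= (a3 OR NOT a3) AND a3   [double negation]
= a3   [complement / identity]

a3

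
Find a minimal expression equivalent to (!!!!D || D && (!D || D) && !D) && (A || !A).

(!!!!D || D && (!D || D) && !D) && (A || !A)
= (!!!!D || D && !D) && (A || !A)   — complement / identity
= !!!!D && (A || !A)   — complement / identity
= !!!!D   — complement / identity
= !!D   — double negation
= D   — double negation

D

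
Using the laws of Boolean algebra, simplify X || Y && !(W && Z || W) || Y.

X || Y && !(W && Z || W) || Y
= X || Y && !W || Y   (absorption)
= X || Y   (absorption)

X || Y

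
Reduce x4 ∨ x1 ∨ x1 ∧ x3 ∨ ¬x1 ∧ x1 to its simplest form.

x4 ∨ x1

x4 ∨ x1 ∨ x1 ∧ x3 ∨ ¬x1 ∧ x1
= x4 ∨ x1 ∨ x1 ∧ x3   (complement / identity)
= x4 ∨ x1   (absorption)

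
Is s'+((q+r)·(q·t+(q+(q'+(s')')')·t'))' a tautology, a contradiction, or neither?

neither

s'+((q+r)·(q·t+(q+(q'+(s')')')·t'))'
= s'+((q+r)·(q·t+(q+q·s')·t'))'   (De Morgan)
= s'+((q+r)·(q·t+q·t'))'   (absorption)
= s'+((q+r)·q)'   (distribution)
= s'+q'   (absorption)
This depends on q, s, so it is not a constant.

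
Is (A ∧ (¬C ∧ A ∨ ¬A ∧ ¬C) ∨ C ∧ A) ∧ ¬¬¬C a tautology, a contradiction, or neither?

neither

(A ∧ (¬C ∧ A ∨ ¬A ∧ ¬C) ∨ C ∧ A) ∧ ¬¬¬C
= (A ∧ ¬C ∨ C ∧ A) ∧ ¬¬¬C   (distribution)
= A ∧ ¬¬¬C   (distribution)
= A ∧ ¬C   (double negation)
This depends on A, C, so it is not a constant.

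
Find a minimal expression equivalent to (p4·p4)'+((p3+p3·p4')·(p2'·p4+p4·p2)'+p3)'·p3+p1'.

p4'+p1'

(p4·p4)'+((p3+p3·p4')·(p2'·p4+p4·p2)'+p3)'·p3+p1'
= (p4·p4)'+(p3·(p2'·p4+p4·p2)'+p3)'·p3+p1'   [absorption]
= (p4·p4)'+(p3·p4'+p3)'·p3+p1'   [distribution]
= (p4·p4)'+p3'·p3+p1'   [absorption]
= p4'+p3'·p3+p1'   [idempotence]
= p4'+p1'   [complement / identity]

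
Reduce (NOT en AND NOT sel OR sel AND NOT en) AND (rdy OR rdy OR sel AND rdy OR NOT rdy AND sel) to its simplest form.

NOT en AND (rdy OR sel)

(NOT en AND NOT sel OR sel AND NOT en) AND (rdy OR rdy OR sel AND rdy OR NOT rdy AND sel)
= (NOT en AND NOT sel OR sel AND NOT en) AND (rdy OR rdy OR sel)   (distribution)
= (NOT en AND NOT sel OR sel AND NOT en) AND (rdy OR sel)   (idempotence)
= NOT en AND (rdy OR sel)   (distribution)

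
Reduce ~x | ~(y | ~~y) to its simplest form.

~x | ~(y | ~~y)
= ~x | ~(y | y)   — double negation
= ~x | ~y   — idempotence

~x | ~y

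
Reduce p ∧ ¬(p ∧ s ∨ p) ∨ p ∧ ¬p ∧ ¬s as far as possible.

p ∧ ¬(p ∧ s ∨ p) ∨ p ∧ ¬p ∧ ¬s
= p ∧ ¬p ∨ p ∧ ¬p ∧ ¬s   (absorption)
= p ∧ ¬p   (absorption)
= False   (complement)

False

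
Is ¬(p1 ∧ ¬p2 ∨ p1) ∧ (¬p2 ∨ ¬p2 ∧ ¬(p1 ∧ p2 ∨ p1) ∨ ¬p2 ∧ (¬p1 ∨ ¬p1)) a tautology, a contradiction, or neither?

neither

¬(p1 ∧ ¬p2 ∨ p1) ∧ (¬p2 ∨ ¬p2 ∧ ¬(p1 ∧ p2 ∨ p1) ∨ ¬p2 ∧ (¬p1 ∨ ¬p1))
= ¬(p1 ∧ ¬p2 ∨ p1) ∧ (¬p2 ∨ ¬p2 ∧ ¬p1 ∨ ¬p2 ∧ (¬p1 ∨ ¬p1))   — absorption
= ¬p1 ∧ (¬p2 ∨ ¬p2 ∧ ¬p1 ∨ ¬p2 ∧ (¬p1 ∨ ¬p1))   — absorption
= ¬p1 ∧ (¬p2 ∨ ¬p2 ∧ (¬p1 ∨ ¬p1))   — absorption
= ¬p1 ∧ (¬p2 ∨ ¬p2 ∧ ¬p1)   — idempotence
= ¬p1 ∧ ¬p2   — absorption
This depends on p1, p2, so it is not a constant.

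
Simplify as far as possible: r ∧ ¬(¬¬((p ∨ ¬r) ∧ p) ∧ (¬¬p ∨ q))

r ∧ ¬p

r ∧ ¬(¬¬((p ∨ ¬r) ∧ p) ∧ (¬¬p ∨ q))
= r ∧ ¬(¬¬p ∧ (¬¬p ∨ q))   [absorption]
= r ∧ ¬¬¬p   [absorption]
= r ∧ ¬p   [double negation]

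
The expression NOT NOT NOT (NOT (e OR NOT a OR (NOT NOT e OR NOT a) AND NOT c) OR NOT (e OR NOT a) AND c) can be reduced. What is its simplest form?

e OR NOT a

NOT NOT NOT (NOT (e OR NOT a OR (NOT NOT e OR NOT a) AND NOT c) OR NOT (e OR NOT a) AND c)
= NOT NOT NOT (NOT (e OR NOT a OR (e OR NOT a) AND NOT c) OR NOT (e OR NOT a) AND c)
= NOT (NOT (e OR NOT a OR (e OR NOT a) AND NOT c) OR NOT (e OR NOT a) AND c)
= NOT (NOT (e OR NOT a) OR NOT (e OR NOT a) AND c)
= NOT NOT (e OR NOT a)
= e OR NOT a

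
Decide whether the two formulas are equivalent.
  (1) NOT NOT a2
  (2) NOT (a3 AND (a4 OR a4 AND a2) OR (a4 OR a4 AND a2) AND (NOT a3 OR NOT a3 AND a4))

E1: NOT NOT a2
    = a2   — double negation
E2: NOT (a3 AND (a4 OR a4 AND a2) OR (a4 OR a4 AND a2) AND (NOT a3 OR NOT a3 AND a4))
    = NOT (a3 AND (a4 OR a4 AND a2) OR (a4 OR a4 AND a2) AND NOT a3)   — absorption
    = NOT (a4 OR a4 AND a2)   — distribution
    = NOT a4   — absorption
These differ: at a2=0, a3=0, a4=0, E1 = 0 but E2 = 1.

No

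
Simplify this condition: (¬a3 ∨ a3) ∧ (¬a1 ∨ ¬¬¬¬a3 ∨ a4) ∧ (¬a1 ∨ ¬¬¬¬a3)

(¬a3 ∨ a3) ∧ (¬a1 ∨ ¬¬¬¬a3 ∨ a4) ∧ (¬a1 ∨ ¬¬¬¬a3)
= (¬a1 ∨ ¬¬¬¬a3 ∨ a4) ∧ (¬a1 ∨ ¬¬¬¬a3)   (complement / identity)
= ¬a1 ∨ ¬¬¬¬a3   (absorption)
= ¬a1 ∨ ¬¬a3   (double negation)
= ¬a1 ∨ a3   (double negation)

¬a1 ∨ a3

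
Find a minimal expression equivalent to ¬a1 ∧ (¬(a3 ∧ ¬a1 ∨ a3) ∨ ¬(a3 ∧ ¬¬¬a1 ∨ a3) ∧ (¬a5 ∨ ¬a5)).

¬a1 ∧ ¬a3

¬a1 ∧ (¬(a3 ∧ ¬a1 ∨ a3) ∨ ¬(a3 ∧ ¬¬¬a1 ∨ a3) ∧ (¬a5 ∨ ¬a5))
= ¬a1 ∧ (¬(a3 ∧ ¬a1 ∨ a3) ∨ ¬(a3 ∧ ¬¬¬a1 ∨ a3) ∧ ¬a5)   (idempotence)
= ¬a1 ∧ (¬(a3 ∧ ¬a1 ∨ a3) ∨ ¬(a3 ∧ ¬a1 ∨ a3) ∧ ¬a5)   (double negation)
= ¬a1 ∧ ¬(a3 ∧ ¬a1 ∨ a3)   (absorption)
= ¬a1 ∧ ¬a3   (absorption)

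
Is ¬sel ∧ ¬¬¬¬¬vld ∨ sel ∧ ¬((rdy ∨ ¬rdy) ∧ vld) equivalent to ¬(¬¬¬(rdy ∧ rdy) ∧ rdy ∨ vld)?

E1: ¬sel ∧ ¬¬¬¬¬vld ∨ sel ∧ ¬((rdy ∨ ¬rdy) ∧ vld)
    = ¬sel ∧ ¬¬¬vld ∨ sel ∧ ¬((rdy ∨ ¬rdy) ∧ vld)   (double negation)
    = ¬sel ∧ ¬¬¬vld ∨ sel ∧ ¬vld   (complement / identity)
    = ¬sel ∧ ¬vld ∨ sel ∧ ¬vld   (double negation)
    = ¬vld   (distribution)
E2: ¬(¬¬¬(rdy ∧ rdy) ∧ rdy ∨ vld)
    = ¬(¬¬¬rdy ∧ rdy ∨ vld)   (idempotence)
    = ¬(¬rdy ∧ rdy ∨ vld)   (double negation)
    = ¬vld   (complement / identity)
Both reduce to ¬vld, so they are equivalent.

Yes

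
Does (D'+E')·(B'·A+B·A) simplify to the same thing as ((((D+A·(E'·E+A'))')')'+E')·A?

Yes

E1: (D'+E')·(B'·A+B·A)
    = (D'+E')·A   [distribution]
E2: ((((D+A·(E'·E+A'))')')'+E')·A
    = ((((D+A·A')')')'+E')·A   [complement / identity]
    = ((D+A·A')'+E')·A   [double negation]
    = (D'+E')·A   [complement / identity]
Both reduce to (D'+E')·A, so they are equivalent.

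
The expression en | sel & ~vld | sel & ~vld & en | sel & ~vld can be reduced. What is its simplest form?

en | sel & ~vld

en | sel & ~vld | sel & ~vld & en | sel & ~vld
= en | sel & ~vld | sel & ~vld
= en | sel & ~vld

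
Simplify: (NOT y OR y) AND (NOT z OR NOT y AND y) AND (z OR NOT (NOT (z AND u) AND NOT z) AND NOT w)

(NOT y OR y) AND (NOT z OR NOT y AND y) AND (z OR NOT (NOT (z AND u) AND NOT z) AND NOT w)
= (NOT y OR y) AND (NOT z OR NOT y AND y) AND (z OR (z AND u OR z) AND NOT w)   — De Morgan
= (NOT z OR NOT y AND y) AND (z OR (z AND u OR z) AND NOT w)   — complement / identity
= (NOT z OR NOT y AND y) AND (z OR z AND NOT w)   — absorption
= (NOT z OR NOT y AND y) AND z   — absorption
= NOT z AND z   — complement / identity
= FALSE   — complement

FALSE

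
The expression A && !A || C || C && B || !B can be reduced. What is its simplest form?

A && !A || C || C && B || !B
= A && !A || C || !B   (absorption)
= C || !B   (complement / identity)

C || !B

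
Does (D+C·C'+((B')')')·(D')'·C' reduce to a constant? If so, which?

no

(D+C·C'+((B')')')·(D')'·C'
= (D+((B')')')·(D')'·C'   [complement / identity]
= (D+((B')')')·D·C'   [double negation]
= (D+B')·D·C'   [double negation]
= D·C'   [absorption]
This depends on C, D, so it is not a constant.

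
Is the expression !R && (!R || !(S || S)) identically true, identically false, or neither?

neither

!R && (!R || !(S || S))
= !R && (!R || !S)
= !R
This depends on R, so it is not a constant.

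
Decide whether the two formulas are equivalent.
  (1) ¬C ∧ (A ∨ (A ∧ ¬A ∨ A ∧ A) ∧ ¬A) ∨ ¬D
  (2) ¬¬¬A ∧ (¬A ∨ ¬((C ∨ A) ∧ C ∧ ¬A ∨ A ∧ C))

E1: ¬C ∧ (A ∨ (A ∧ ¬A ∨ A ∧ A) ∧ ¬A) ∨ ¬D
    = ¬C ∧ (A ∨ A ∧ ¬A) ∨ ¬D   — distribution
    = ¬C ∧ A ∨ ¬D   — complement / identity
E2: ¬¬¬A ∧ (¬A ∨ ¬((C ∨ A) ∧ C ∧ ¬A ∨ A ∧ C))
    = ¬¬¬A ∧ (¬A ∨ ¬(C ∧ ¬A ∨ A ∧ C))   — absorption
    = ¬¬¬A ∧ (¬A ∨ ¬C)   — distribution
    = ¬A ∧ (¬A ∨ ¬C)   — double negation
    = ¬A   — absorption
These differ: at A=1, C=0, D=1, E1 = 1 but E2 = 0.

No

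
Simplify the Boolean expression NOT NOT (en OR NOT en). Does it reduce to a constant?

TRUE

NOT NOT (en OR NOT en)
= en OR NOT en   [double negation]
= TRUE   [complement]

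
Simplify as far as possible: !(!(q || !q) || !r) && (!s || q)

!(!(q || !q) || !r) && (!s || q)
= (q || !q) && r && (!s || q)   — De Morgan
= r && (!s || q)   — complement / identity

r && (!s || q)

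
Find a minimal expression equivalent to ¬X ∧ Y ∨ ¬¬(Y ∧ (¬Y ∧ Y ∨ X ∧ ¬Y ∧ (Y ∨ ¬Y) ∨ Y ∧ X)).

Y

¬X ∧ Y ∨ ¬¬(Y ∧ (¬Y ∧ Y ∨ X ∧ ¬Y ∧ (Y ∨ ¬Y) ∨ Y ∧ X))
= ¬X ∧ Y ∨ ¬¬(Y ∧ (X ∧ ¬Y ∧ (Y ∨ ¬Y) ∨ Y ∧ X))
= ¬X ∧ Y ∨ ¬¬(Y ∧ (X ∧ ¬Y ∨ Y ∧ X))
= ¬X ∧ Y ∨ Y ∧ (X ∧ ¬Y ∨ Y ∧ X)
= ¬X ∧ Y ∨ Y ∧ X
= Y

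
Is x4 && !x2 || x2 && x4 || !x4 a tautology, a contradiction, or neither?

x4 && !x2 || x2 && x4 || !x4
= x4 || !x4   (distribution)
= true   (complement)

tautology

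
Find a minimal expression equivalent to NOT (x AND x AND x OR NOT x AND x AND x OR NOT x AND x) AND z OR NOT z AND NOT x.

NOT x

NOT (x AND x AND x OR NOT x AND x AND x OR NOT x AND x) AND z OR NOT z AND NOT x
= NOT (x AND x OR NOT x AND x) AND z OR NOT z AND NOT x   — distribution
= NOT x AND z OR NOT z AND NOT x   — distribution
= NOT x   — distribution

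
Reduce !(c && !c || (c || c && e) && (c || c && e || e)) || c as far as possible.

true

!(c && !c || (c || c && e) && (c || c && e || e)) || c
= !(c && !c || c || c && e) || c   [absorption]
= !(c || c && e) || c   [complement / identity]
= !c || c   [absorption]
= true   [complement]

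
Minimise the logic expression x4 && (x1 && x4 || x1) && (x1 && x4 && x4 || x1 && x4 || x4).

x4 && (x1 && x4 || x1) && (x1 && x4 && x4 || x1 && x4 || x4)
= x4 && (x1 && x4 || x1) && (x4 && (x1 && x4 || x1) || x4)   [distribution]
= x4 && (x1 && x4 || x1)   [absorption]
= x4 && x1   [absorption]

x4 && x1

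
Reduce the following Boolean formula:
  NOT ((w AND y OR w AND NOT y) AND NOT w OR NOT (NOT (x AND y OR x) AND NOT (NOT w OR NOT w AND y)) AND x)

NOT x

NOT ((w AND y OR w AND NOT y) AND NOT w OR NOT (NOT (x AND y OR x) AND NOT (NOT w OR NOT w AND y)) AND x)
= NOT ((w AND y OR w AND NOT y) AND NOT w OR NOT (NOT (x AND y OR x) AND NOT NOT w) AND x)   (absorption)
= NOT (w AND NOT w OR NOT (NOT (x AND y OR x) AND NOT NOT w) AND x)   (distribution)
= NOT (w AND NOT w OR NOT (NOT x AND NOT NOT w) AND x)   (absorption)
= NOT (w AND NOT w OR (x OR NOT w) AND x)   (De Morgan)
= NOT ((x OR NOT w) AND x)   (complement / identity)
= NOT x   (absorption)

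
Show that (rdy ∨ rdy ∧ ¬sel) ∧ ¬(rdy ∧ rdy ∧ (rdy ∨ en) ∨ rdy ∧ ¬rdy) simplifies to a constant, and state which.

False

(rdy ∨ rdy ∧ ¬sel) ∧ ¬(rdy ∧ rdy ∧ (rdy ∨ en) ∨ rdy ∧ ¬rdy)
= (rdy ∨ rdy ∧ ¬sel) ∧ ¬(rdy ∧ rdy ∨ rdy ∧ ¬rdy)   [absorption]
= (rdy ∨ rdy ∧ ¬sel) ∧ ¬rdy   [distribution]
= rdy ∧ ¬rdy   [absorption]
= False   [complement]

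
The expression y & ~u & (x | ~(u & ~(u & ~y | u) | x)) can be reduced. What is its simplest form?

y & ~u & (x | ~(u & ~(u & ~y | u) | x))
= y & ~u & (x | ~(u & ~u | x))
= y & ~u & (x | ~x)
= y & ~u

y & ~u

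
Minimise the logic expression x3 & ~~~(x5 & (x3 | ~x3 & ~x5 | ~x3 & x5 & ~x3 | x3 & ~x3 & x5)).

x3 & ~~~(x5 & (x3 | ~x3 & ~x5 | ~x3 & x5 & ~x3 | x3 & ~x3 & x5))
= x3 & ~~~(x5 & (x3 | ~x3 & ~x5 | ~x3 & x5))   (distribution)
= x3 & ~~~(x5 & (x3 | ~x3))   (distribution)
= x3 & ~~~x5   (complement / identity)
= x3 & ~x5   (double negation)

x3 & ~x5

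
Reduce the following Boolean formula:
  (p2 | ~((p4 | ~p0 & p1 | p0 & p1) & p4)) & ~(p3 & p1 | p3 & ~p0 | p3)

(p2 | ~p4) & ~p3

(p2 | ~((p4 | ~p0 & p1 | p0 & p1) & p4)) & ~(p3 & p1 | p3 & ~p0 | p3)
= (p2 | ~((p4 | p1) & p4)) & ~(p3 & p1 | p3 & ~p0 | p3)
= (p2 | ~p4) & ~(p3 & p1 | p3 & ~p0 | p3)
= (p2 | ~p4) & ~(p3 & p1 | p3)
= (p2 | ~p4) & ~p3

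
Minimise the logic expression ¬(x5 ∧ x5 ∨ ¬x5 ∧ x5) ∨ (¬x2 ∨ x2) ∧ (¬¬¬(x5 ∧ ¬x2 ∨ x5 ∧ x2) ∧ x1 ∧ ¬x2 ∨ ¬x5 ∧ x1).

¬x5

¬(x5 ∧ x5 ∨ ¬x5 ∧ x5) ∨ (¬x2 ∨ x2) ∧ (¬¬¬(x5 ∧ ¬x2 ∨ x5 ∧ x2) ∧ x1 ∧ ¬x2 ∨ ¬x5 ∧ x1)
= ¬(x5 ∧ x5 ∨ ¬x5 ∧ x5) ∨ (¬x2 ∨ x2) ∧ (¬¬¬x5 ∧ x1 ∧ ¬x2 ∨ ¬x5 ∧ x1)
= ¬(x5 ∧ x5 ∨ ¬x5 ∧ x5) ∨ (¬x2 ∨ x2) ∧ (¬x5 ∧ x1 ∧ ¬x2 ∨ ¬x5 ∧ x1)
= ¬(x5 ∧ x5 ∨ ¬x5 ∧ x5) ∨ ¬x5 ∧ x1 ∧ ¬x2 ∨ ¬x5 ∧ x1
= ¬x5 ∨ ¬x5 ∧ x1 ∧ ¬x2 ∨ ¬x5 ∧ x1
= ¬x5 ∨ ¬x5 ∧ x1
= ¬x5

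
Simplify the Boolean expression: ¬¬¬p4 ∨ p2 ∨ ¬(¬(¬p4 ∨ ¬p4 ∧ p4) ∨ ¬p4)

¬p4 ∨ p2

¬¬¬p4 ∨ p2 ∨ ¬(¬(¬p4 ∨ ¬p4 ∧ p4) ∨ ¬p4)
= ¬p4 ∨ p2 ∨ ¬(¬(¬p4 ∨ ¬p4 ∧ p4) ∨ ¬p4)   [double negation]
= ¬p4 ∨ p2 ∨ ¬(¬¬p4 ∨ ¬p4)   [complement / identity]
= ¬p4 ∨ p2 ∨ ¬p4 ∧ p4   [De Morgan]
= ¬p4 ∨ p2   [complement / identity]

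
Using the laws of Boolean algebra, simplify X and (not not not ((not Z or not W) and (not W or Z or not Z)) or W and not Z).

X and (not not not ((not Z or not W) and (not W or Z or not Z)) or W and not Z)
= X and (not not not (not Z or not W and (not W or Z)) or W and not Z)
= X and (not (not Z or not W and (not W or Z)) or W and not Z)
= X and (not (not Z or not W) or W and not Z)
= X and (Z and W or W and not Z)
= X and W

X and W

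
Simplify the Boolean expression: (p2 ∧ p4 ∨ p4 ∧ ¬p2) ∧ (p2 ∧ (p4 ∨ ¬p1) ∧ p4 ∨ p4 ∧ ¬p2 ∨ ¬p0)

p4

(p2 ∧ p4 ∨ p4 ∧ ¬p2) ∧ (p2 ∧ (p4 ∨ ¬p1) ∧ p4 ∨ p4 ∧ ¬p2 ∨ ¬p0)
= (p2 ∧ p4 ∨ p4 ∧ ¬p2) ∧ (p2 ∧ p4 ∨ p4 ∧ ¬p2 ∨ ¬p0)
= p2 ∧ p4 ∨ p4 ∧ ¬p2
= p4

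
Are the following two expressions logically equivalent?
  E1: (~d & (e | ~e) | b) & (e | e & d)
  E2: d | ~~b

No

E1: (~d & (e | ~e) | b) & (e | e & d)
    = (~d | b) & (e | e & d)   [complement / identity]
    = (~d | b) & e   [absorption]
E2: d | ~~b
    = d | b   [double negation]
These differ: at b=0, d=1, e=0, E1 = 0 but E2 = 1.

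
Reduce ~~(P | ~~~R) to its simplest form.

P | ~R

~~(P | ~~~R)
= ~~(P | ~R)   [double negation]
= P | ~R   [double negation]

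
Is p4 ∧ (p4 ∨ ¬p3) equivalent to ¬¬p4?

E1: p4 ∧ (p4 ∨ ¬p3)
    = p4   — absorption
E2: ¬¬p4
    = p4   — double negation
Both reduce to p4, so they are equivalent.

Yes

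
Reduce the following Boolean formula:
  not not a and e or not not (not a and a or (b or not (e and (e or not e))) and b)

a and e or b

not not a and e or not not (not a and a or (b or not (e and (e or not e))) and b)
= not not a and e or not not (not a and a or (b or not e) and b)
= not not a and e or not not ((b or not e) and b)
= not not a and e or not not b
= a and e or not not b
= a and e or b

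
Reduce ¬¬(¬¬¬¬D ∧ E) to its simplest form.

D ∧ E

¬¬(¬¬¬¬D ∧ E)
= ¬¬(¬¬D ∧ E)   (double negation)
= ¬¬D ∧ E   (double negation)
= D ∧ E   (double negation)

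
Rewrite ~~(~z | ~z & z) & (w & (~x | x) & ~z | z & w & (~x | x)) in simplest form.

~~(~z | ~z & z) & (w & (~x | x) & ~z | z & w & (~x | x))
= ~~(~z | ~z & z) & w & (~x | x)
= (~z | ~z & z) & w & (~x | x)
= (~z | ~z & z) & w
= ~z & w

~z & w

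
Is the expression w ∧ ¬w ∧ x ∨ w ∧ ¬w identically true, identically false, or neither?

w ∧ ¬w ∧ x ∨ w ∧ ¬w
= w ∧ ¬w   [absorption]
= False   [complement]

identically false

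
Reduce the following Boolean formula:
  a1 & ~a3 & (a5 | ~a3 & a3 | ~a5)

a1 & ~a3 & (a5 | ~a3 & a3 | ~a5)
= a1 & ~a3 & (a5 | ~a5)   [complement / identity]
= a1 & ~a3   [complement / identity]

a1 & ~a3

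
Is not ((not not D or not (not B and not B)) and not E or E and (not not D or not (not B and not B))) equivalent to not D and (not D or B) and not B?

Yes

E1: not ((not not D or not (not B and not B)) and not E or E and (not not D or not (not B and not B)))
    = not (not not D or not (not B and not B))   (distribution)
    = not D and not B and not B   (De Morgan)
    = not D and not B   (idempotence)
E2: not D and (not D or B) and not B
    = not D and not B   (absorption)
Both reduce to not D and not B, so they are equivalent.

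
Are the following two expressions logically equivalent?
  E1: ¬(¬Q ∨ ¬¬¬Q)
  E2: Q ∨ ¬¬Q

E1: ¬(¬Q ∨ ¬¬¬Q)
    = ¬(¬Q ∨ ¬Q)   [double negation]
    = Q ∧ Q   [De Morgan]
    = Q   [idempotence]
E2: Q ∨ ¬¬Q
    = Q ∨ Q   [double negation]
    = Q   [idempotence]
Both reduce to Q, so they are equivalent.

Yes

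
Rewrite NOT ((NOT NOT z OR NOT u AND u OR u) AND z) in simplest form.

NOT ((NOT NOT z OR NOT u AND u OR u) AND z)
= NOT ((z OR NOT u AND u OR u) AND z)   (double negation)
= NOT ((z OR u) AND z)   (complement / identity)
= NOT z   (absorption)

NOT z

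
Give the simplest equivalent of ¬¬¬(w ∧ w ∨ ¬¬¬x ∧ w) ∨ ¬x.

¬¬¬(w ∧ w ∨ ¬¬¬x ∧ w) ∨ ¬x
= ¬¬¬(w ∧ w ∨ ¬x ∧ w) ∨ ¬x   (double negation)
= ¬¬¬(w ∧ (w ∨ ¬x)) ∨ ¬x   (distribution)
= ¬¬¬w ∨ ¬x   (absorption)
= ¬w ∨ ¬x   (double negation)

¬w ∨ ¬x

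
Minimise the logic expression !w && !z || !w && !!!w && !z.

!w && !z || !w && !!!w && !z
= !w && !z || !w && !w && !z
= !w && !z || !w && !z
= !w && !z

!w && !z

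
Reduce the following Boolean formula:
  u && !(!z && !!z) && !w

u && !(!z && !!z) && !w
= u && (z || !z) && !w   (De Morgan)
= u && !w   (complement / identity)

u && !w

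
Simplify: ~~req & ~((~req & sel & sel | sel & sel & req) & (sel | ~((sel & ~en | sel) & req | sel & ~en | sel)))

~~req & ~((~req & sel & sel | sel & sel & req) & (sel | ~((sel & ~en | sel) & req | sel & ~en | sel)))
= ~~req & ~(sel & sel & (sel | ~((sel & ~en | sel) & req | sel & ~en | sel)))   (distribution)
= ~~req & ~(sel & sel & (sel | ~(sel & ~en | sel)))   (absorption)
= ~~req & ~(sel & sel & (sel | ~sel))   (absorption)
= ~~req & ~(sel & sel)   (complement / identity)
= ~~req & ~sel   (idempotence)
= req & ~sel   (double negation)

req & ~sel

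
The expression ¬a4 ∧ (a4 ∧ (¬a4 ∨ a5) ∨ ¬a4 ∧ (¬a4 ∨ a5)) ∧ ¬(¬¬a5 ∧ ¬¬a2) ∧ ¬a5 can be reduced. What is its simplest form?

¬a4 ∧ ¬a5

¬a4 ∧ (a4 ∧ (¬a4 ∨ a5) ∨ ¬a4 ∧ (¬a4 ∨ a5)) ∧ ¬(¬¬a5 ∧ ¬¬a2) ∧ ¬a5
= ¬a4 ∧ (¬a4 ∨ a5) ∧ ¬(¬¬a5 ∧ ¬¬a2) ∧ ¬a5   [distribution]
= ¬a4 ∧ (¬a4 ∨ a5) ∧ (¬a5 ∨ ¬a2) ∧ ¬a5   [De Morgan]
= ¬a4 ∧ (¬a5 ∨ ¬a2) ∧ ¬a5   [absorption]
= ¬a4 ∧ ¬a5   [absorption]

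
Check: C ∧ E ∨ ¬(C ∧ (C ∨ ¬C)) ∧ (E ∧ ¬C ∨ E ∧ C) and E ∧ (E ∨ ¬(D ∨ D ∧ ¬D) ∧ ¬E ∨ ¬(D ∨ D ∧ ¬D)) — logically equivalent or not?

E1: C ∧ E ∨ ¬(C ∧ (C ∨ ¬C)) ∧ (E ∧ ¬C ∨ E ∧ C)
    = C ∧ E ∨ ¬C ∧ (E ∧ ¬C ∨ E ∧ C)   [complement / identity]
    = C ∧ E ∨ ¬C ∧ E   [distribution]
    = E   [distribution]
E2: E ∧ (E ∨ ¬(D ∨ D ∧ ¬D) ∧ ¬E ∨ ¬(D ∨ D ∧ ¬D))
    = E ∧ (E ∨ ¬(D ∨ D ∧ ¬D))   [absorption]
    = E ∧ (E ∨ ¬D)   [complement / identity]
    = E   [absorption]
Both reduce to E, so they are equivalent.

Yes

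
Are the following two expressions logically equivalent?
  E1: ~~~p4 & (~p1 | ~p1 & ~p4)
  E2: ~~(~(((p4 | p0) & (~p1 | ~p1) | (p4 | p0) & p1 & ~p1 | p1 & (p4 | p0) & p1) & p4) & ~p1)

E1: ~~~p4 & (~p1 | ~p1 & ~p4)
    = ~~~p4 & ~p1   (absorption)
    = ~p4 & ~p1   (double negation)
E2: ~~(~(((p4 | p0) & (~p1 | ~p1) | (p4 | p0) & p1 & ~p1 | p1 & (p4 | p0) & p1) & p4) & ~p1)
    = ~~(~(((p4 | p0) & (~p1 | ~p1) | (p4 | p0) & p1) & p4) & ~p1)   (distribution)
    = ~~(~(((p4 | p0) & ~p1 | (p4 | p0) & p1) & p4) & ~p1)   (idempotence)
    = ~~(~((p4 | p0) & p4) & ~p1)   (distribution)
    = ~~(~p4 & ~p1)   (absorption)
    = ~p4 & ~p1   (double negation)
Both reduce to ~p4 & ~p1, so they are equivalent.

Yes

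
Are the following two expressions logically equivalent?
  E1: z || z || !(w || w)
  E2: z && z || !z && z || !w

Yes

E1: z || z || !(w || w)
    = z || z || !w   (idempotence)
    = z || !w   (idempotence)
E2: z && z || !z && z || !w
    = z || !w   (distribution)
Both reduce to z || !w, so they are equivalent.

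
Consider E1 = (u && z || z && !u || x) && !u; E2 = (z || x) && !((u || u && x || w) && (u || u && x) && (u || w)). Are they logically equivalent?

Yes

E1: (u && z || z && !u || x) && !u
    = (z || x) && !u   (distribution)
E2: (z || x) && !((u || u && x || w) && (u || u && x) && (u || w))
    = (z || x) && !((u || u && x) && (u || w))   (absorption)
    = (z || x) && !(u && (u || w))   (absorption)
    = (z || x) && !u   (absorption)
Both reduce to (z || x) && !u, so they are equivalent.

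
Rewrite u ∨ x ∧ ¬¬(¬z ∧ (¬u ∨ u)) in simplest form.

u ∨ x ∧ ¬¬(¬z ∧ (¬u ∨ u))
= u ∨ x ∧ ¬¬¬z   — complement / identity
= u ∨ x ∧ ¬z   — double negation

u ∨ x ∧ ¬z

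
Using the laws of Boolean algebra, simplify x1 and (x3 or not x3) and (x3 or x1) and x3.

x1 and x3

x1 and (x3 or not x3) and (x3 or x1) and x3
= x1 and (x3 or x1) and x3   (complement / identity)
= x1 and x3   (absorption)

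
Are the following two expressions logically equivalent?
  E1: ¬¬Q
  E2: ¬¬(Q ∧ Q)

Yes

E1: ¬¬Q
    = Q   [double negation]
E2: ¬¬(Q ∧ Q)
    = ¬¬Q   [idempotence]
    = Q   [double negation]
Both reduce to Q, so they are equivalent.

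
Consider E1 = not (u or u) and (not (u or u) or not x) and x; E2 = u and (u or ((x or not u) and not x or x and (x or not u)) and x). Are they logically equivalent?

E1: not (u or u) and (not (u or u) or not x) and x
    = not (u or u) and x   (absorption)
    = not u and x   (idempotence)
E2: u and (u or ((x or not u) and not x or x and (x or not u)) and x)
    = u and (u or (x or not u) and x)   (distribution)
    = u and (u or x)   (absorption)
    = u   (absorption)
These differ: at u=1, x=1, E1 = 0 but E2 = 1.

No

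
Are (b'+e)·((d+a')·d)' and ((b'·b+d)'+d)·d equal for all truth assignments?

E1: (b'+e)·((d+a')·d)'
    = (b'+e)·d'
E2: ((b'·b+d)'+d)·d
    = (d'+d)·d
    = d
These differ: at a=0, b=0, d=1, e=0, E1 = 0 but E2 = 1.

No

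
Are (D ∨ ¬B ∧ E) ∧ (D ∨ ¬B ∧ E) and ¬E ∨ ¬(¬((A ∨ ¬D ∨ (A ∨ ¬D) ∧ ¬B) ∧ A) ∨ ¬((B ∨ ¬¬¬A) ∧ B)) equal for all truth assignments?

E1: (D ∨ ¬B ∧ E) ∧ (D ∨ ¬B ∧ E)
    = D ∨ ¬B ∧ E   (idempotence)
E2: ¬E ∨ ¬(¬((A ∨ ¬D ∨ (A ∨ ¬D) ∧ ¬B) ∧ A) ∨ ¬((B ∨ ¬¬¬A) ∧ B))
    = ¬E ∨ ¬(¬((A ∨ ¬D) ∧ A) ∨ ¬((B ∨ ¬¬¬A) ∧ B))   (absorption)
    = ¬E ∨ ¬(¬A ∨ ¬((B ∨ ¬¬¬A) ∧ B))   (absorption)
    = ¬E ∨ ¬(¬A ∨ ¬((B ∨ ¬A) ∧ B))   (double negation)
    = ¬E ∨ ¬(¬A ∨ ¬B)   (absorption)
    = ¬E ∨ A ∧ B   (De Morgan)
These differ: at A=0, B=0, D=1, E=1, E1 = 1 but E2 = 0.

No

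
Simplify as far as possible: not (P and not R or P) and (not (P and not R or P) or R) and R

not (P and not R or P) and (not (P and not R or P) or R) and R
= not (P and not R or P) and R   — absorption
= not P and R   — absorption

not P and R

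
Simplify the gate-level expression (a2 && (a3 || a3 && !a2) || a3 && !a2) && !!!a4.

(a2 && (a3 || a3 && !a2) || a3 && !a2) && !!!a4
= (a2 && a3 || a3 && !a2) && !!!a4   [absorption]
= a3 && !!!a4   [distribution]
= a3 && !a4   [double negation]

a3 && !a4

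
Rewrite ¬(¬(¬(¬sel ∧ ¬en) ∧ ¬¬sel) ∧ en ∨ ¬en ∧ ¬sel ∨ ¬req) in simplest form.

sel ∧ req

¬(¬(¬(¬sel ∧ ¬en) ∧ ¬¬sel) ∧ en ∨ ¬en ∧ ¬sel ∨ ¬req)
= ¬((¬sel ∧ ¬en ∨ ¬sel) ∧ en ∨ ¬en ∧ ¬sel ∨ ¬req)
= ¬(¬sel ∧ en ∨ ¬en ∧ ¬sel ∨ ¬req)
= ¬(¬sel ∨ ¬req)
= sel ∧ req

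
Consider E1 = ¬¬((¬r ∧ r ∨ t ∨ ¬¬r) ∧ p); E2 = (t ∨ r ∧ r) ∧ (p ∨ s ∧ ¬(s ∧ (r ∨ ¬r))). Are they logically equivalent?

Yes

E1: ¬¬((¬r ∧ r ∨ t ∨ ¬¬r) ∧ p)
    = ¬¬((t ∨ ¬¬r) ∧ p)   — complement / identity
    = ¬¬((t ∨ r) ∧ p)   — double negation
    = (t ∨ r) ∧ p   — double negation
E2: (t ∨ r ∧ r) ∧ (p ∨ s ∧ ¬(s ∧ (r ∨ ¬r)))
    = (t ∨ r) ∧ (p ∨ s ∧ ¬(s ∧ (r ∨ ¬r)))   — idempotence
    = (t ∨ r) ∧ (p ∨ s ∧ ¬s)   — complement / identity
    = (t ∨ r) ∧ p   — complement / identity
Both reduce to (t ∨ r) ∧ p, so they are equivalent.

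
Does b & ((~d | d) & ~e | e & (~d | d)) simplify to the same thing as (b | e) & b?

Yes

E1: b & ((~d | d) & ~e | e & (~d | d))
    = b & (~d | d)   [distribution]
    = b   [complement / identity]
E2: (b | e) & b
    = b   [absorption]
Both reduce to b, so they are equivalent.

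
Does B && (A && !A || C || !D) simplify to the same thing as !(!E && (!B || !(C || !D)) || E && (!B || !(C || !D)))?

E1: B && (A && !A || C || !D)
    = B && (C || !D)   (complement / identity)
E2: !(!E && (!B || !(C || !D)) || E && (!B || !(C || !D)))
    = !(!B || !(C || !D))   (distribution)
    = B && (C || !D)   (De Morgan)
Both reduce to B && (C || !D), so they are equivalent.

Yes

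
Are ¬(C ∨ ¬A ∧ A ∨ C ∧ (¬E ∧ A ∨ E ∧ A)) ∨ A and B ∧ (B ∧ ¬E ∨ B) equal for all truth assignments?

E1: ¬(C ∨ ¬A ∧ A ∨ C ∧ (¬E ∧ A ∨ E ∧ A)) ∨ A
    = ¬(C ∨ ¬A ∧ A ∨ C ∧ A) ∨ A
    = ¬(C ∨ C ∧ A) ∨ A
    = ¬C ∨ A
E2: B ∧ (B ∧ ¬E ∨ B)
    = B ∧ B
    = B
These differ: at A=1, B=0, C=1, E=0, E1 = 1 but E2 = 0.

No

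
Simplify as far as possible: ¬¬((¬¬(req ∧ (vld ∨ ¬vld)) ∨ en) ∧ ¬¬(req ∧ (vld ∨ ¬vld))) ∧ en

¬¬((¬¬(req ∧ (vld ∨ ¬vld)) ∨ en) ∧ ¬¬(req ∧ (vld ∨ ¬vld))) ∧ en
= ¬¬¬¬(req ∧ (vld ∨ ¬vld)) ∧ en   [absorption]
= ¬¬(req ∧ (vld ∨ ¬vld)) ∧ en   [double negation]
= ¬¬req ∧ en   [complement / identity]
= req ∧ en   [double negation]

req ∧ en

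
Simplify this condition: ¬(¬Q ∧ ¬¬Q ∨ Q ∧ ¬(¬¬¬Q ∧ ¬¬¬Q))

¬(¬Q ∧ ¬¬Q ∨ Q ∧ ¬(¬¬¬Q ∧ ¬¬¬Q))
= ¬(¬Q ∧ ¬¬Q ∨ Q ∧ ¬¬¬¬Q)   [idempotence]
= ¬(¬Q ∧ ¬¬Q ∨ Q ∧ ¬¬Q)   [double negation]
= ¬¬¬Q   [distribution]
= ¬Q   [double negation]

¬Q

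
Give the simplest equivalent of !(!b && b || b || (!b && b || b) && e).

!(!b && b || b || (!b && b || b) && e)
= !(!b && b || b)
= !b

!b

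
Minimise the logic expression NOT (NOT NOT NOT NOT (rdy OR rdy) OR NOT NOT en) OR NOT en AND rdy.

NOT (NOT NOT NOT NOT (rdy OR rdy) OR NOT NOT en) OR NOT en AND rdy
= NOT (NOT NOT (rdy OR rdy) OR NOT NOT en) OR NOT en AND rdy   (double negation)
= NOT (NOT NOT rdy OR NOT NOT en) OR NOT en AND rdy   (idempotence)
= NOT rdy AND NOT en OR NOT en AND rdy   (De Morgan)
= NOT en   (distribution)

NOT en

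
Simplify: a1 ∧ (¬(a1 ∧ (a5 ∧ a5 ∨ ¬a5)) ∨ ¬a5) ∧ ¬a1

a1 ∧ (¬(a1 ∧ (a5 ∧ a5 ∨ ¬a5)) ∨ ¬a5) ∧ ¬a1
= a1 ∧ (¬(a1 ∧ (a5 ∨ ¬a5)) ∨ ¬a5) ∧ ¬a1   — idempotence
= a1 ∧ (¬a1 ∨ ¬a5) ∧ ¬a1   — complement / identity
= a1 ∧ ¬a1   — absorption
= False   — complement

False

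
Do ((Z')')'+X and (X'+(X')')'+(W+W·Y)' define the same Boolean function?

E1: ((Z')')'+X
    = Z'+X   [double negation]
E2: (X'+(X')')'+(W+W·Y)'
    = (X'+(X')')'+W'   [absorption]
    = X·X'+W'   [De Morgan]
    = W'   [complement / identity]
These differ: at W=1, X=0, Y=0, Z=0, E1 = 1 but E2 = 0.

No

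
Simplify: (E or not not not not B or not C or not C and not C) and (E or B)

E or B

(E or not not not not B or not C or not C and not C) and (E or B)
= (E or not not not not B or not C or not C) and (E or B)   (idempotence)
= (E or not not not not B or not C) and (E or B)   (idempotence)
= (E or not not B or not C) and (E or B)   (double negation)
= (E or B or not C) and (E or B)   (double negation)
= E or B   (absorption)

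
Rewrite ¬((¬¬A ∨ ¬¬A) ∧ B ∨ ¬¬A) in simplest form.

¬A

¬((¬¬A ∨ ¬¬A) ∧ B ∨ ¬¬A)
= ¬(¬¬A ∧ B ∨ ¬¬A)   — idempotence
= ¬¬¬A   — absorption
= ¬A   — double negation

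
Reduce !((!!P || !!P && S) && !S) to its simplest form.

!((!!P || !!P && S) && !S)
= !(!!P && !S)   [absorption]
= !P || S   [De Morgan]

!P || S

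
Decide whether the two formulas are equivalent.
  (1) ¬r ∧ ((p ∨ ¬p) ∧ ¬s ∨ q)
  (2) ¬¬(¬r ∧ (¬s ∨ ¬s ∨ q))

E1: ¬r ∧ ((p ∨ ¬p) ∧ ¬s ∨ q)
    = ¬r ∧ (¬s ∨ q)   [complement / identity]
E2: ¬¬(¬r ∧ (¬s ∨ ¬s ∨ q))
    = ¬r ∧ (¬s ∨ ¬s ∨ q)   [double negation]
    = ¬r ∧ (¬s ∨ q)   [idempotence]
Both reduce to ¬r ∧ (¬s ∨ q), so they are equivalent.

Yes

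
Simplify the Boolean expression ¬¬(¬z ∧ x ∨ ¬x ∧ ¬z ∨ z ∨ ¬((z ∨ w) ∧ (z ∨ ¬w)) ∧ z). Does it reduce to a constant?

True

¬¬(¬z ∧ x ∨ ¬x ∧ ¬z ∨ z ∨ ¬((z ∨ w) ∧ (z ∨ ¬w)) ∧ z)
= ¬¬(¬z ∧ x ∨ ¬x ∧ ¬z ∨ z ∨ ¬(w ∧ ¬w ∨ z) ∧ z)   (distribution)
= ¬¬(¬z ∧ x ∨ ¬x ∧ ¬z ∨ z ∨ ¬z ∧ z)   (complement / identity)
= ¬¬(¬z ∨ z ∨ ¬z ∧ z)   (distribution)
= ¬z ∨ z ∨ ¬z ∧ z   (double negation)
= ¬z ∨ z   (complement / identity)
= True   (complement)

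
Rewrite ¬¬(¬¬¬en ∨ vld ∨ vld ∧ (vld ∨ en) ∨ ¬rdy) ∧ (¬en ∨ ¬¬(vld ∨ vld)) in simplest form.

¬¬(¬¬¬en ∨ vld ∨ vld ∧ (vld ∨ en) ∨ ¬rdy) ∧ (¬en ∨ ¬¬(vld ∨ vld))
= ¬¬(¬¬¬en ∨ vld ∨ vld ∨ ¬rdy) ∧ (¬en ∨ ¬¬(vld ∨ vld))
= ¬¬(¬¬¬en ∨ vld ∨ vld ∨ ¬rdy) ∧ (¬en ∨ vld ∨ vld)
= ¬¬(¬en ∨ vld ∨ vld ∨ ¬rdy) ∧ (¬en ∨ vld ∨ vld)
= (¬en ∨ vld ∨ vld ∨ ¬rdy) ∧ (¬en ∨ vld ∨ vld)
= ¬en ∨ vld ∨ vld
= ¬en ∨ vld

¬en ∨ vld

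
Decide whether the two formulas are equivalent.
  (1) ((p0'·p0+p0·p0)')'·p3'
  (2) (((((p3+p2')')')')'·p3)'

No

E1: ((p0'·p0+p0·p0)')'·p3'
    = (p0')'·p3'   [distribution]
    = p0·p3'   [double negation]
E2: (((((p3+p2')')')')'·p3)'
    = (((p3+p2')')'·p3)'   [double negation]
    = ((p3+p2')·p3)'   [double negation]
    = p3'   [absorption]
These differ: at p0=0, p2=1, p3=0, E1 = 0 but E2 = 1.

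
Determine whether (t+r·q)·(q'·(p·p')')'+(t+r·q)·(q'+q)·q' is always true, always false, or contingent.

contingent

(t+r·q)·(q'·(p·p')')'+(t+r·q)·(q'+q)·q'
= (t+r·q)·(q'·(p·p')')'+(t+r·q)·q'   [complement / identity]
= (t+r·q)·(q+p·p')+(t+r·q)·q'   [De Morgan]
= (t+r·q)·q+(t+r·q)·q'   [complement / identity]
= t+r·q   [distribution]
This depends on q, r, t, so it is not a constant.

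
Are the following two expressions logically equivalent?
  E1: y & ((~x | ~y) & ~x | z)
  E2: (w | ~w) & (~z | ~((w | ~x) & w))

No

E1: y & ((~x | ~y) & ~x | z)
    = y & (~x | z)   [absorption]
E2: (w | ~w) & (~z | ~((w | ~x) & w))
    = ~z | ~((w | ~x) & w)   [complement / identity]
    = ~z | ~w   [absorption]
These differ: at w=0, x=1, y=0, z=0, E1 = 0 but E2 = 1.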